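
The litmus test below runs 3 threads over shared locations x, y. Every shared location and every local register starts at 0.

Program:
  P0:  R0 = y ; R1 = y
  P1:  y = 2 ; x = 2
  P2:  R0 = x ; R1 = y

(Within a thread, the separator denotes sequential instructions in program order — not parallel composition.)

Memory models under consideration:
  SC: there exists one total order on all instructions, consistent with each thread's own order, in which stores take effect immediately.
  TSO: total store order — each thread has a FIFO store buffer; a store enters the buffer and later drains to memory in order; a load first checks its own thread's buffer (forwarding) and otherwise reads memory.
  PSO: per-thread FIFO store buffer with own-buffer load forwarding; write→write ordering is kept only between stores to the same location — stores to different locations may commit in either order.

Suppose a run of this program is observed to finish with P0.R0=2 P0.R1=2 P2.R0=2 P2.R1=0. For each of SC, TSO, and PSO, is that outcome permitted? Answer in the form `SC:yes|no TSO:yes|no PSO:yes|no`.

SC:no TSO:no PSO:yes

outcome vector order: (P0.R0,P0.R1,P2.R0,P2.R1)
under SC → (0,0,0,0); (0,0,0,2); (0,0,2,2); (0,2,0,0); (0,2,0,2); (0,2,2,2); (2,2,0,0); (2,2,0,2); (2,2,2,2)
under TSO → (0,0,0,0); (0,0,0,2); (0,0,2,2); (0,2,0,0); (0,2,0,2); (0,2,2,2); (2,2,0,0); (2,2,0,2); (2,2,2,2)
under PSO → (0,0,0,0); (0,0,0,2); (0,0,2,0); (0,0,2,2); (0,2,0,0); (0,2,0,2); (0,2,2,0); (0,2,2,2); (2,2,0,0); (2,2,0,2); (2,2,2,0); (2,2,2,2)
target (2,2,2,0) ∈ {PSO}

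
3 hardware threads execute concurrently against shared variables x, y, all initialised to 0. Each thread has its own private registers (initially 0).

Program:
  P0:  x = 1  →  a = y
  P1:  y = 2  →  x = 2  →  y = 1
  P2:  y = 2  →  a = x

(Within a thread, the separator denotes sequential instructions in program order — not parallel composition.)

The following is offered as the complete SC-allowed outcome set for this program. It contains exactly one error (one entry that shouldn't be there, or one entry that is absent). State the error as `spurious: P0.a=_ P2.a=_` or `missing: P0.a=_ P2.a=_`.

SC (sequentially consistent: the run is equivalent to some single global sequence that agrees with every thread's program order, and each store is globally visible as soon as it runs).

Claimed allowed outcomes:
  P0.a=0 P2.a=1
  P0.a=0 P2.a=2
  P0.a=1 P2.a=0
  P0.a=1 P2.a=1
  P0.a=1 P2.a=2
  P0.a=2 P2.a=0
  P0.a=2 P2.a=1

outcome vector order: (P0.a,P2.a)
under SC → 0/1, 0/2, 1/0, 1/1, 1/2, 2/0, 2/1, 2/2
SC∖claimed = {2/2}

missing: P0.a=2 P2.a=2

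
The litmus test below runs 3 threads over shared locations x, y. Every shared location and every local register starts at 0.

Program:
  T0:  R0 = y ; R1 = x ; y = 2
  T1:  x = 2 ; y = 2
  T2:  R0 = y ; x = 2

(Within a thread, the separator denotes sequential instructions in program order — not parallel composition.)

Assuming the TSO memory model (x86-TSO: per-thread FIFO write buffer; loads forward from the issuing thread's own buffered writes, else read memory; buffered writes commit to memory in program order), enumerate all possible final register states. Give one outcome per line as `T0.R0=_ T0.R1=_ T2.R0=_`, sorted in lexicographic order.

T0.R0=0 T0.R1=0 T2.R0=0
T0.R0=0 T0.R1=0 T2.R0=2
T0.R0=0 T0.R1=2 T2.R0=0
T0.R0=0 T0.R1=2 T2.R0=2
T0.R0=2 T0.R1=2 T2.R0=0
T0.R0=2 T0.R1=2 T2.R0=2

outcome vector order: (T0.R0,T0.R1,T2.R0)
|TSO outcomes| = 6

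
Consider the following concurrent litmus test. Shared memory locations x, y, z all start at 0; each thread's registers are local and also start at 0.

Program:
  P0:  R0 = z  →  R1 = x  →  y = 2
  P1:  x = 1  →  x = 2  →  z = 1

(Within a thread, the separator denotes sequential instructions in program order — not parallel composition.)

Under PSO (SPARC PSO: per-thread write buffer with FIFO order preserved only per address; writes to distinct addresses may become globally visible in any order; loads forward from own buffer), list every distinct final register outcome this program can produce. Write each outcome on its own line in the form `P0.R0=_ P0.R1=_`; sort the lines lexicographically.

outcome vector order: (P0.R0,P0.R1)
|PSO outcomes| = 6

P0.R0=0 P0.R1=0
P0.R0=0 P0.R1=1
P0.R0=0 P0.R1=2
P0.R0=1 P0.R1=0
P0.R0=1 P0.R1=1
P0.R0=1 P0.R1=2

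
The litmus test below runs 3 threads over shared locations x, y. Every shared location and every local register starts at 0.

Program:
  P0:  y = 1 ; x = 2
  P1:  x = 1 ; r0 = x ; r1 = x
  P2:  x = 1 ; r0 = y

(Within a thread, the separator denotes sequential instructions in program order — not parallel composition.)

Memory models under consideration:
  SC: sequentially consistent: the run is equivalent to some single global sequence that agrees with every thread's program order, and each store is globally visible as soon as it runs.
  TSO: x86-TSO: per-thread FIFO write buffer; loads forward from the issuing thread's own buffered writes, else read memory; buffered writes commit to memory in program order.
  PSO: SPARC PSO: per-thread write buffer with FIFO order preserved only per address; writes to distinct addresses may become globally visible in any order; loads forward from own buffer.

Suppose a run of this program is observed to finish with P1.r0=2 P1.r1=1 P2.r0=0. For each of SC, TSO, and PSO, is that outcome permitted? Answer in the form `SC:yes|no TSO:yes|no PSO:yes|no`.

outcome vector order: (P1.r0,P1.r1,P2.r0)
under SC → (1,1,0); (1,1,1); (1,2,0); (1,2,1); (2,1,1); (2,2,0); (2,2,1)
under TSO → (1,1,0); (1,1,1); (1,2,0); (1,2,1); (2,1,0); (2,1,1); (2,2,0); (2,2,1)
under PSO → (1,1,0); (1,1,1); (1,2,0); (1,2,1); (2,1,0); (2,1,1); (2,2,0); (2,2,1)
target (2,1,0) ∈ {TSO,PSO}

SC:no TSO:yes PSO:yes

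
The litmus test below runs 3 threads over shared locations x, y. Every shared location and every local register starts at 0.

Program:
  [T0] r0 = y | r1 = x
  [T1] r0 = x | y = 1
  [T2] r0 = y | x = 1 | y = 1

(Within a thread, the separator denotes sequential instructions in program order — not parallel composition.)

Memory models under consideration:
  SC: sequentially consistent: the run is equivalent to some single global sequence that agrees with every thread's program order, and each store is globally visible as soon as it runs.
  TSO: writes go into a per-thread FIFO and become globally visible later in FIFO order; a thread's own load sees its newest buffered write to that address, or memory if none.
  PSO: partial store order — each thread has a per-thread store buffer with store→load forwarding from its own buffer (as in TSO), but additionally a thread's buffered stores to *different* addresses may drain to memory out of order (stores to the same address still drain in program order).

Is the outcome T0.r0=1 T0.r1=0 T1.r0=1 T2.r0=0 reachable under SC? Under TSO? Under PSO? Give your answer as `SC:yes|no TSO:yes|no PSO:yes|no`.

outcome vector order: (T0.r0,T0.r1,T1.r0,T2.r0)
SC (11): (0,0,0,0), (0,0,0,1), (0,0,1,0), (0,1,0,0), (0,1,0,1), (0,1,1,0), (1,0,0,0), (1,0,0,1), (1,1,0,0), (1,1,0,1), (1,1,1,0)
TSO (11): (0,0,0,0), (0,0,0,1), (0,0,1,0), (0,1,0,0), (0,1,0,1), (0,1,1,0), (1,0,0,0), (1,0,0,1), (1,1,0,0), (1,1,0,1), (1,1,1,0)
PSO (12): (0,0,0,0), (0,0,0,1), (0,0,1,0), (0,1,0,0), (0,1,0,1), (0,1,1,0), (1,0,0,0), (1,0,0,1), (1,0,1,0), (1,1,0,0), (1,1,0,1), (1,1,1,0)
target (1,0,1,0) ∈ {PSO}

SC:no TSO:no PSO:yes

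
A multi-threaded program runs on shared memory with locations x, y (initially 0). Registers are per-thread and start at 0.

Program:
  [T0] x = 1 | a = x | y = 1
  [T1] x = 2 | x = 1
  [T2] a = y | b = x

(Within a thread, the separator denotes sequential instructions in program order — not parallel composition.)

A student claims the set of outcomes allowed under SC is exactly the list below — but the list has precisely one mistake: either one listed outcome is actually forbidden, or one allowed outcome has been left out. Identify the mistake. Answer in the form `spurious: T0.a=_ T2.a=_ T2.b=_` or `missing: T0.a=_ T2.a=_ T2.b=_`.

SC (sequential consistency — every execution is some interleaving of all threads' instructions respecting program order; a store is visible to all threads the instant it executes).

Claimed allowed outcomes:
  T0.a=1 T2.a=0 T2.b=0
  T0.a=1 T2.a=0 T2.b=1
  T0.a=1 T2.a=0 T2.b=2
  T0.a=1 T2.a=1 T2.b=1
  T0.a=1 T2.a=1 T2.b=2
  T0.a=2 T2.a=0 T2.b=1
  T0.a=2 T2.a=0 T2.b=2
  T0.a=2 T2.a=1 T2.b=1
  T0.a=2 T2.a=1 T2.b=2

missing: T0.a=2 T2.a=0 T2.b=0

outcome vector order: (T0.a,T2.a,T2.b)
SC (10): <1 0 0>, <1 0 1>, <1 0 2>, <1 1 1>, <1 1 2>, <2 0 0>, <2 0 1>, <2 0 2>, <2 1 1>, <2 1 2>
SC∖claimed = {<2 0 0>}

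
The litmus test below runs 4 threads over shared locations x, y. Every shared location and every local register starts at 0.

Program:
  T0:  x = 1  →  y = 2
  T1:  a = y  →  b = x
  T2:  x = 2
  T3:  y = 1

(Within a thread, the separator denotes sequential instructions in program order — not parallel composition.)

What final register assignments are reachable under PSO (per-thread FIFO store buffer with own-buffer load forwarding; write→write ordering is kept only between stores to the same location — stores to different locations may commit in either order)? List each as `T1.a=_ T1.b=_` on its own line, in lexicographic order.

outcome vector order: (T1.a,T1.b)
|PSO outcomes| = 9

T1.a=0 T1.b=0
T1.a=0 T1.b=1
T1.a=0 T1.b=2
T1.a=1 T1.b=0
T1.a=1 T1.b=1
T1.a=1 T1.b=2
T1.a=2 T1.b=0
T1.a=2 T1.b=1
T1.a=2 T1.b=2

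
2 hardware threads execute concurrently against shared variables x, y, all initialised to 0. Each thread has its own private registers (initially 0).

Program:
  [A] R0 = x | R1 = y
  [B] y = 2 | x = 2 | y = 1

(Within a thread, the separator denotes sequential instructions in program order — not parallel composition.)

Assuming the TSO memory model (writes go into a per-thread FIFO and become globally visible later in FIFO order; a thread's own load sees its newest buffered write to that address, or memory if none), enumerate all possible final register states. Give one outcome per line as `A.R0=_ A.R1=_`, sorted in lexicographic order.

outcome vector order: (A.R0,A.R1)
|TSO outcomes| = 5

A.R0=0 A.R1=0
A.R0=0 A.R1=1
A.R0=0 A.R1=2
A.R0=2 A.R1=1
A.R0=2 A.R1=2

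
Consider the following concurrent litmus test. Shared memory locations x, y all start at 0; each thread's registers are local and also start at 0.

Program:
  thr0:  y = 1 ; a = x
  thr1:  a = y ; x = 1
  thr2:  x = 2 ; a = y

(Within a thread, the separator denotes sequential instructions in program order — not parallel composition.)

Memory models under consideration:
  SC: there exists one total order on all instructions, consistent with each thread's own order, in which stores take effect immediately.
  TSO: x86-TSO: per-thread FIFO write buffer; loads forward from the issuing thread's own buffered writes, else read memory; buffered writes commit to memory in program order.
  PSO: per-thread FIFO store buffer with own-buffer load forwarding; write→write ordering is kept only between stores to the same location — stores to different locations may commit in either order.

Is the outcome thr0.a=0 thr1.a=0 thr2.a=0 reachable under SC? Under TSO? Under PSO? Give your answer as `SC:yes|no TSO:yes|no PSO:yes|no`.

SC:no TSO:yes PSO:yes

outcome vector order: (thr0.a,thr1.a,thr2.a)
[SC] allowed = {<0 0 1>; <0 1 1>; <1 0 0>; <1 0 1>; <1 1 0>; <1 1 1>; <2 0 0>; <2 0 1>; <2 1 0>; <2 1 1>}
[TSO] allowed = {<0 0 0>; <0 0 1>; <0 1 0>; <0 1 1>; <1 0 0>; <1 0 1>; <1 1 0>; <1 1 1>; <2 0 0>; <2 0 1>; <2 1 0>; <2 1 1>}
[PSO] allowed = {<0 0 0>; <0 0 1>; <0 1 0>; <0 1 1>; <1 0 0>; <1 0 1>; <1 1 0>; <1 1 1>; <2 0 0>; <2 0 1>; <2 1 0>; <2 1 1>}
target <0 0 0> ∈ {TSO,PSO}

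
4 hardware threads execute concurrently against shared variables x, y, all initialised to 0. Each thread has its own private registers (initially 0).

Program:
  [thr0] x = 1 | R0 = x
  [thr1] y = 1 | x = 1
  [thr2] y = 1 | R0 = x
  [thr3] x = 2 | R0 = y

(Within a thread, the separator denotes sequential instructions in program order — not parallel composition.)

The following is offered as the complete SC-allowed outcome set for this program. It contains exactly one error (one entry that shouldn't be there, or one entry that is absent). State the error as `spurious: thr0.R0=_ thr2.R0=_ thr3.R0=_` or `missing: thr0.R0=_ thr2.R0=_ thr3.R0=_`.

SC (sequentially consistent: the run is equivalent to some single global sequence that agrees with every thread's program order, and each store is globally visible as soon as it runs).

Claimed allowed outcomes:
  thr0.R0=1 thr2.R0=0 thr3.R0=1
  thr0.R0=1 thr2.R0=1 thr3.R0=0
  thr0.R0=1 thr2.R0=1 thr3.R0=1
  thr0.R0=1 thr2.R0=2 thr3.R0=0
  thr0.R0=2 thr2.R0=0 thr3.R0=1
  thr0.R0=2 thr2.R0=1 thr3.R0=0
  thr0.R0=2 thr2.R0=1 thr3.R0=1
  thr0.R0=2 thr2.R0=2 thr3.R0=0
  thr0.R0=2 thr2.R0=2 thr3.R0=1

outcome vector order: (thr0.R0,thr2.R0,thr3.R0)
[SC] allowed = {(1,0,1) (1,1,0) (1,1,1) (1,2,0) (1,2,1) (2,0,1) (2,1,0) (2,1,1) (2,2,0) (2,2,1)}
SC∖claimed = {(1,2,1)}

missing: thr0.R0=1 thr2.R0=2 thr3.R0=1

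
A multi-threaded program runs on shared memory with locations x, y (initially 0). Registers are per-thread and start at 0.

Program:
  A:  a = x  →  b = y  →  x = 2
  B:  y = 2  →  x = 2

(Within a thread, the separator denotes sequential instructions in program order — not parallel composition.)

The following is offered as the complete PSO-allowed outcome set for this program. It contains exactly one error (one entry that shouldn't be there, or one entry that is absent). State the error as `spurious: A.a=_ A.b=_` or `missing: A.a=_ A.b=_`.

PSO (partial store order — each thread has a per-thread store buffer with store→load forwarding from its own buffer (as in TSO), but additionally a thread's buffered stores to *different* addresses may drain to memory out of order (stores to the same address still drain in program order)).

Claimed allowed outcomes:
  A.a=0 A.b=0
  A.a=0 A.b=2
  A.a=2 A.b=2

missing: A.a=2 A.b=0

outcome vector order: (A.a,A.b)
under PSO → (0,0), (0,2), (2,0), (2,2)
PSO∖claimed = {(2,0)}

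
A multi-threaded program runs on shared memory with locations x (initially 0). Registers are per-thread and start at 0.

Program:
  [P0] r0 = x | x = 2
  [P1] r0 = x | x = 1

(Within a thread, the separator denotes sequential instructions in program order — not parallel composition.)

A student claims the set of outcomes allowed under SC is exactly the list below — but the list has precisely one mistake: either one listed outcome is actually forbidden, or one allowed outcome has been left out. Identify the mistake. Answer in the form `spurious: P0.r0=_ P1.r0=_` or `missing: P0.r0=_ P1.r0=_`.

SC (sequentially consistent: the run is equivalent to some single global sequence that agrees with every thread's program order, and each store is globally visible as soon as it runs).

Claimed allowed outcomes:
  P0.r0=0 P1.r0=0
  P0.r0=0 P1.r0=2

missing: P0.r0=1 P1.r0=0

outcome vector order: (P0.r0,P1.r0)
[SC] allowed = {(0,0) (0,2) (1,0)}
SC∖claimed = {(1,0)}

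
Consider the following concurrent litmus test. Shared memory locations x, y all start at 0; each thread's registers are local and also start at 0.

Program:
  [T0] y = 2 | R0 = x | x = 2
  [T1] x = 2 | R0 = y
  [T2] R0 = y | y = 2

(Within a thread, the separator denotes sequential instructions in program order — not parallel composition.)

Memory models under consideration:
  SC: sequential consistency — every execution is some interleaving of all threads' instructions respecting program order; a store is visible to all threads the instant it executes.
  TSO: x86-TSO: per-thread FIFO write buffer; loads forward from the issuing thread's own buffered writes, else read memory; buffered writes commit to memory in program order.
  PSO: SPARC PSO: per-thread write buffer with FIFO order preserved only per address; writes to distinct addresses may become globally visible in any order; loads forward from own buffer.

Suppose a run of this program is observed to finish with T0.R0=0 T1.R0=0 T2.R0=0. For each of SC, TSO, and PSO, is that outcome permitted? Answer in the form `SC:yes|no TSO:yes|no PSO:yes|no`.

outcome vector order: (T0.R0,T1.R0,T2.R0)
[SC] allowed = {(0,2,0); (0,2,2); (2,0,0); (2,0,2); (2,2,0); (2,2,2)}
[TSO] allowed = {(0,0,0); (0,0,2); (0,2,0); (0,2,2); (2,0,0); (2,0,2); (2,2,0); (2,2,2)}
[PSO] allowed = {(0,0,0); (0,0,2); (0,2,0); (0,2,2); (2,0,0); (2,0,2); (2,2,0); (2,2,2)}
target (0,0,0) ∈ {TSO,PSO}

SC:no TSO:yes PSO:yes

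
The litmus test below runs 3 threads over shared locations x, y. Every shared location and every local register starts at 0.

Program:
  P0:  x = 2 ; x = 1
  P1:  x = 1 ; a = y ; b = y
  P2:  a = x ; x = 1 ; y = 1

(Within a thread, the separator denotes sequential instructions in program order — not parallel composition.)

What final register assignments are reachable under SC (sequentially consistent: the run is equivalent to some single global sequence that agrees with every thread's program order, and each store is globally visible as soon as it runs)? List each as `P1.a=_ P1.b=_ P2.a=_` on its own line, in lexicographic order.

outcome vector order: (P1.a,P1.b,P2.a)
|SC outcomes| = 9

P1.a=0 P1.b=0 P2.a=0
P1.a=0 P1.b=0 P2.a=1
P1.a=0 P1.b=0 P2.a=2
P1.a=0 P1.b=1 P2.a=0
P1.a=0 P1.b=1 P2.a=1
P1.a=0 P1.b=1 P2.a=2
P1.a=1 P1.b=1 P2.a=0
P1.a=1 P1.b=1 P2.a=1
P1.a=1 P1.b=1 P2.a=2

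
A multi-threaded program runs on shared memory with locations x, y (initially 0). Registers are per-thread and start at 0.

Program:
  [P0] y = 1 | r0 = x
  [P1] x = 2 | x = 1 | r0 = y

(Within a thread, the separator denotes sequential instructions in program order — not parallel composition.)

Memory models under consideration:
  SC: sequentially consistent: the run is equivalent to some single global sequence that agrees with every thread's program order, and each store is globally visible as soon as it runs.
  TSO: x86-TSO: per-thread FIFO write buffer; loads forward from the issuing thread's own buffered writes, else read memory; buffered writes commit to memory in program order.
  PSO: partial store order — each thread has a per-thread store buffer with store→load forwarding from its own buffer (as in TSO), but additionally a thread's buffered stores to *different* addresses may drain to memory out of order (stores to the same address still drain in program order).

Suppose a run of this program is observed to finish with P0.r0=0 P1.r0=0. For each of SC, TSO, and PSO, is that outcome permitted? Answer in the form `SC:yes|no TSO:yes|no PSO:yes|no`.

outcome vector order: (P0.r0,P1.r0)
SC: 4 outcomes — {0/1 1/0 1/1 2/1}
TSO: 6 outcomes — {0/0 0/1 1/0 1/1 2/0 2/1}
PSO: 6 outcomes — {0/0 0/1 1/0 1/1 2/0 2/1}
target 0/0 ∈ {TSO,PSO}

SC:no TSO:yes PSO:yes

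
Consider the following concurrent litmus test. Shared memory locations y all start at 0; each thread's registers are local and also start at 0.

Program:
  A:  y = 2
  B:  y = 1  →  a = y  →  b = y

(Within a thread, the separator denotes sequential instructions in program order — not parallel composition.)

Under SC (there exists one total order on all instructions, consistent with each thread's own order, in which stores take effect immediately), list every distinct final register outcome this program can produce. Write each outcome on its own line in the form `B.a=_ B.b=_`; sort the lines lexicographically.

B.a=1 B.b=1
B.a=1 B.b=2
B.a=2 B.b=2

outcome vector order: (B.a,B.b)
|SC outcomes| = 3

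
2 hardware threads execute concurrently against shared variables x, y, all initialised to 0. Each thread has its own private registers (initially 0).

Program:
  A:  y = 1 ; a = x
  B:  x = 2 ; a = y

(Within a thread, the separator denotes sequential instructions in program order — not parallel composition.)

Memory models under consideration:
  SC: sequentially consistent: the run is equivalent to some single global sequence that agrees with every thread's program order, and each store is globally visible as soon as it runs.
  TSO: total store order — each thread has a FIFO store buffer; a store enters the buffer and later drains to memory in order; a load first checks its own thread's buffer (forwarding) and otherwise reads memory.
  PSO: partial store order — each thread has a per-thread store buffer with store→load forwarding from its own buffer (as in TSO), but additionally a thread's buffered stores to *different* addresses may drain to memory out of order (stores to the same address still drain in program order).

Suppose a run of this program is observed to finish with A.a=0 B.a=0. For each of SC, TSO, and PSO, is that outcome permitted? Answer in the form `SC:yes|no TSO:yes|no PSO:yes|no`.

SC:no TSO:yes PSO:yes

outcome vector order: (A.a,B.a)
under SC → 0/1; 2/0; 2/1
under TSO → 0/0; 0/1; 2/0; 2/1
under PSO → 0/0; 0/1; 2/0; 2/1
target 0/0 ∈ {TSO,PSO}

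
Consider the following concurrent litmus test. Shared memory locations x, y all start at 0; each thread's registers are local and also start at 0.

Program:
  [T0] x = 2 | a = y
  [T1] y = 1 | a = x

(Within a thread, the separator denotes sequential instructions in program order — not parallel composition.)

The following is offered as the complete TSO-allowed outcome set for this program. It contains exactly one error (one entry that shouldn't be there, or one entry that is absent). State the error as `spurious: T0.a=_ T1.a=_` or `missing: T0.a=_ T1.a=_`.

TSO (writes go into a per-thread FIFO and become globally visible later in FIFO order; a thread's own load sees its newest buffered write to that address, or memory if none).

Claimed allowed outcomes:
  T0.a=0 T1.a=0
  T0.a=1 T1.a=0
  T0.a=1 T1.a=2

outcome vector order: (T0.a,T1.a)
TSO (4): <0 0>; <0 2>; <1 0>; <1 2>
TSO∖claimed = {<0 2>}

missing: T0.a=0 T1.a=2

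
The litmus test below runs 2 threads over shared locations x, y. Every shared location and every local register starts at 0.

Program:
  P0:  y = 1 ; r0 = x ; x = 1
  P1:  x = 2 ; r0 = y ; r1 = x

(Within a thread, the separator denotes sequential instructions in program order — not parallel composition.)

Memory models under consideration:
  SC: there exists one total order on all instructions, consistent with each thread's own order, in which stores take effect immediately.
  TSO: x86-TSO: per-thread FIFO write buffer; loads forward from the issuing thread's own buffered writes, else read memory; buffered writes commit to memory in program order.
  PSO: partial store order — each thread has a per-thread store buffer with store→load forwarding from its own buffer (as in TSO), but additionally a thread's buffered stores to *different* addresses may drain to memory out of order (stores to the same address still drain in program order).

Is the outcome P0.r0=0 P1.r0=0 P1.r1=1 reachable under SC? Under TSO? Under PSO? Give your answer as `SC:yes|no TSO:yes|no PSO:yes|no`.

outcome vector order: (P0.r0,P1.r0,P1.r1)
SC: 6 outcomes — {0/1/1 0/1/2 2/0/1 2/0/2 2/1/1 2/1/2}
TSO: 8 outcomes — {0/0/1 0/0/2 0/1/1 0/1/2 2/0/1 2/0/2 2/1/1 2/1/2}
PSO: 8 outcomes — {0/0/1 0/0/2 0/1/1 0/1/2 2/0/1 2/0/2 2/1/1 2/1/2}
target 0/0/1 ∈ {TSO,PSO}

SC:no TSO:yes PSO:yes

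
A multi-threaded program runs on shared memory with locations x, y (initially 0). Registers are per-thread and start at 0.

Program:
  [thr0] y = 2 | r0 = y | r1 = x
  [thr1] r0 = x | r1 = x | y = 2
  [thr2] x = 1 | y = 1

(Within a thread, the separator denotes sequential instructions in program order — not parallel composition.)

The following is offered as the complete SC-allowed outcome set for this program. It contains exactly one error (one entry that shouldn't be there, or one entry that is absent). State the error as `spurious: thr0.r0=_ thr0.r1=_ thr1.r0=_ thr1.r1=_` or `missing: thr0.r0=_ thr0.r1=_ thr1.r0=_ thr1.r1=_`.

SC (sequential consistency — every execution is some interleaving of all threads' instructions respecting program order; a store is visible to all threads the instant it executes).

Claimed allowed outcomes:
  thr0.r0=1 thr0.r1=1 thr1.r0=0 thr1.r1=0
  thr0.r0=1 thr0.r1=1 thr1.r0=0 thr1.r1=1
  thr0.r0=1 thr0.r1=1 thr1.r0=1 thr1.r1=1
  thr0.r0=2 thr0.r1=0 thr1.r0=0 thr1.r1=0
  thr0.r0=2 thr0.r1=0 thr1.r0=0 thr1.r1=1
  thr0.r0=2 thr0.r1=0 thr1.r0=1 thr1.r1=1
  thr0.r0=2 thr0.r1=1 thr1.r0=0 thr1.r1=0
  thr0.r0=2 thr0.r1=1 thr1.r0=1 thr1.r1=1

missing: thr0.r0=2 thr0.r1=1 thr1.r0=0 thr1.r1=1

outcome vector order: (thr0.r0,thr0.r1,thr1.r0,thr1.r1)
under SC → 1100; 1101; 1111; 2000; 2001; 2011; 2100; 2101; 2111
SC∖claimed = {2101}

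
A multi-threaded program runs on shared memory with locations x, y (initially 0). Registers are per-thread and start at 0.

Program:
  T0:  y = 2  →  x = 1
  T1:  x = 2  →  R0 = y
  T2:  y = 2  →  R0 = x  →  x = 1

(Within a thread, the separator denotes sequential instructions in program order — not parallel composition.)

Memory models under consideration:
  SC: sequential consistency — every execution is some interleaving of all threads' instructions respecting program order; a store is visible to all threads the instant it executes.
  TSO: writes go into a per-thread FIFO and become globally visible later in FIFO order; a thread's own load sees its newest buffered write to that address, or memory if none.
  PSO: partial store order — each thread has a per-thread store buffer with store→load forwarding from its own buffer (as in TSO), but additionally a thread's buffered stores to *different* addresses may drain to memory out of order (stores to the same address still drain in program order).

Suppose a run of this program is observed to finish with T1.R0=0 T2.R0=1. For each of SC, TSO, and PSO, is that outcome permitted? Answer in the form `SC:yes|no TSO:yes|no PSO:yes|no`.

outcome vector order: (T1.R0,T2.R0)
SC: 5 outcomes — {0/1 0/2 2/0 2/1 2/2}
TSO: 6 outcomes — {0/0 0/1 0/2 2/0 2/1 2/2}
PSO: 6 outcomes — {0/0 0/1 0/2 2/0 2/1 2/2}
target 0/1 ∈ {SC,TSO,PSO}

SC:yes TSO:yes PSO:yes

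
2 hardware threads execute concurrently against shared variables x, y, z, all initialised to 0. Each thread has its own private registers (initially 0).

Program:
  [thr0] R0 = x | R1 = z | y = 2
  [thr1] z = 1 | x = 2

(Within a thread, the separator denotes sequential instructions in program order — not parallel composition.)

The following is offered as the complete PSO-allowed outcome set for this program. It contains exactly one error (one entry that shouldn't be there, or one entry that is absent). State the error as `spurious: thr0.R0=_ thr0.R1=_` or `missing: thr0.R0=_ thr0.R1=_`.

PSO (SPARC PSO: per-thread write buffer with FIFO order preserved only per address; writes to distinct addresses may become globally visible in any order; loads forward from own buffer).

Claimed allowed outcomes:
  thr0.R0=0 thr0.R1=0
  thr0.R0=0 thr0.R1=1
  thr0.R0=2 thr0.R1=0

missing: thr0.R0=2 thr0.R1=1

outcome vector order: (thr0.R0,thr0.R1)
PSO (4): 00 01 20 21
PSO∖claimed = {21}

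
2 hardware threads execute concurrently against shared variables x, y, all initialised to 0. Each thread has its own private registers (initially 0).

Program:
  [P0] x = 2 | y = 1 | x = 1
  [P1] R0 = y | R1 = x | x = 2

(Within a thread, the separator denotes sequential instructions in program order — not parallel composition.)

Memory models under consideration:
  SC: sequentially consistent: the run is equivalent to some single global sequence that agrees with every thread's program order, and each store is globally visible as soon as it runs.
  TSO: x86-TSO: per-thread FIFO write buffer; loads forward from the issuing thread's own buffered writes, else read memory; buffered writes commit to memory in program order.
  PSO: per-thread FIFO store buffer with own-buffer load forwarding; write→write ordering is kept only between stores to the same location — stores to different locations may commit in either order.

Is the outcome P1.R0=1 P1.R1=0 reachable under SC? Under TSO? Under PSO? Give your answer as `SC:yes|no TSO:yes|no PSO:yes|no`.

SC:no TSO:no PSO:yes

outcome vector order: (P1.R0,P1.R1)
under SC → 00, 01, 02, 11, 12
under TSO → 00, 01, 02, 11, 12
under PSO → 00, 01, 02, 10, 11, 12
target 10 ∈ {PSO}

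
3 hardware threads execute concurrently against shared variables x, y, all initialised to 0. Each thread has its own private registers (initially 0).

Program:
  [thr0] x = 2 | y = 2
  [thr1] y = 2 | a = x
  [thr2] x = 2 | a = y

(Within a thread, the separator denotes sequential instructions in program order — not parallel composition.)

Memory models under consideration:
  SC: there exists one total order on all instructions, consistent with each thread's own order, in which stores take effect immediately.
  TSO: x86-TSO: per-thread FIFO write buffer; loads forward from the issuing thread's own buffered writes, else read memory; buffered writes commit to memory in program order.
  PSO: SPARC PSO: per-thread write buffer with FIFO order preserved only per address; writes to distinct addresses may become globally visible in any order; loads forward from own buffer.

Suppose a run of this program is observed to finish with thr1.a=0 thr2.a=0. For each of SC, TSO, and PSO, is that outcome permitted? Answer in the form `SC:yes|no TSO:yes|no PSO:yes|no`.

SC:no TSO:yes PSO:yes

outcome vector order: (thr1.a,thr2.a)
SC: 3 outcomes — {(0,2) (2,0) (2,2)}
TSO: 4 outcomes — {(0,0) (0,2) (2,0) (2,2)}
PSO: 4 outcomes — {(0,0) (0,2) (2,0) (2,2)}
target (0,0) ∈ {TSO,PSO}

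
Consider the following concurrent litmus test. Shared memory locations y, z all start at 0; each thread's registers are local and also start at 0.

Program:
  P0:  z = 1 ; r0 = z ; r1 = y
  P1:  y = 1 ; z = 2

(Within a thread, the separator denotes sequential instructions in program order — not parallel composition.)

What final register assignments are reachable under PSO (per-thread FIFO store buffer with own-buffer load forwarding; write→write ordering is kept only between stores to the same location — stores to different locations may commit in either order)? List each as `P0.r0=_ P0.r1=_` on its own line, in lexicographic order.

P0.r0=1 P0.r1=0
P0.r0=1 P0.r1=1
P0.r0=2 P0.r1=0
P0.r0=2 P0.r1=1

outcome vector order: (P0.r0,P0.r1)
|PSO outcomes| = 4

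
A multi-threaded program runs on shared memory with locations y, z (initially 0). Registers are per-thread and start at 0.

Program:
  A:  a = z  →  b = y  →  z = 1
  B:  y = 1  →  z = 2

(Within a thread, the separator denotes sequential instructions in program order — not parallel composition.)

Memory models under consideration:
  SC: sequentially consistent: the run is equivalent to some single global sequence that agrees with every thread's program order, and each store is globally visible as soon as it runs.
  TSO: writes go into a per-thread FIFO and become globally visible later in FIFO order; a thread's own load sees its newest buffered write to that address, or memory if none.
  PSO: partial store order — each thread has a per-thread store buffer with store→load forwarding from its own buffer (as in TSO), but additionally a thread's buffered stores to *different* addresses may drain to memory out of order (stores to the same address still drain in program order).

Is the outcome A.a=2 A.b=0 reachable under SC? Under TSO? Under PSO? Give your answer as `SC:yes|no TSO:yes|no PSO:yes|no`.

outcome vector order: (A.a,A.b)
SC (3): <0 0> <0 1> <2 1>
TSO (3): <0 0> <0 1> <2 1>
PSO (4): <0 0> <0 1> <2 0> <2 1>
target <2 0> ∈ {PSO}

SC:no TSO:no PSO:yes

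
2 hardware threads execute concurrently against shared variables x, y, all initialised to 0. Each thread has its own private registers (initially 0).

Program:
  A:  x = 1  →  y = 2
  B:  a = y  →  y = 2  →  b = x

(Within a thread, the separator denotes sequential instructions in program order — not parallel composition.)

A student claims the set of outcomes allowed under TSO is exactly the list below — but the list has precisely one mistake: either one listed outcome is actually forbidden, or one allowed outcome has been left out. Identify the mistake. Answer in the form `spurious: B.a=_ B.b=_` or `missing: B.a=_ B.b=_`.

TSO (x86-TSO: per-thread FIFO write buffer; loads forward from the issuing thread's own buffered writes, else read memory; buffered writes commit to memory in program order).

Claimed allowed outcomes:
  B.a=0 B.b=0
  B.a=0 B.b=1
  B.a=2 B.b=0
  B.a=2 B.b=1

outcome vector order: (B.a,B.b)
under TSO → 0/0; 0/1; 2/1
claimed∖TSO = {2/0}

spurious: B.a=2 B.b=0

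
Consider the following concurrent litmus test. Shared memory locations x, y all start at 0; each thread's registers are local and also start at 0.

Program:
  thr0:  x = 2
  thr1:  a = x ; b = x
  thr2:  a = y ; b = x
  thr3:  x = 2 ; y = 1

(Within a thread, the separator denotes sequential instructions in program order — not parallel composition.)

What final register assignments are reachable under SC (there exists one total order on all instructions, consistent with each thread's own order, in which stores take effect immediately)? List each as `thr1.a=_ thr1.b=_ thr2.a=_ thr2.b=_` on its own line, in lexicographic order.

thr1.a=0 thr1.b=0 thr2.a=0 thr2.b=0
thr1.a=0 thr1.b=0 thr2.a=0 thr2.b=2
thr1.a=0 thr1.b=0 thr2.a=1 thr2.b=2
thr1.a=0 thr1.b=2 thr2.a=0 thr2.b=0
thr1.a=0 thr1.b=2 thr2.a=0 thr2.b=2
thr1.a=0 thr1.b=2 thr2.a=1 thr2.b=2
thr1.a=2 thr1.b=2 thr2.a=0 thr2.b=0
thr1.a=2 thr1.b=2 thr2.a=0 thr2.b=2
thr1.a=2 thr1.b=2 thr2.a=1 thr2.b=2

outcome vector order: (thr1.a,thr1.b,thr2.a,thr2.b)
|SC outcomes| = 9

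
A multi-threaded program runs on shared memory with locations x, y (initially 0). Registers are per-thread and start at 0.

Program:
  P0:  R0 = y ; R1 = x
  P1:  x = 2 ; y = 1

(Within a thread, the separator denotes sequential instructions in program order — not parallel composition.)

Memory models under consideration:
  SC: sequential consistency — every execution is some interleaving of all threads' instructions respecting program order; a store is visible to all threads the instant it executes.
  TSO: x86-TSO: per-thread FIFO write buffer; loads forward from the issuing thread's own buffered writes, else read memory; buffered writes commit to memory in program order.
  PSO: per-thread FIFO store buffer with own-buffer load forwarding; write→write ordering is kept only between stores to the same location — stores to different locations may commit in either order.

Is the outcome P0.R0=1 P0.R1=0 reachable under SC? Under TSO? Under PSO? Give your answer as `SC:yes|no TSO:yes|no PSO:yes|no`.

SC:no TSO:no PSO:yes

outcome vector order: (P0.R0,P0.R1)
SC: 3 outcomes — {<0 0> <0 2> <1 2>}
TSO: 3 outcomes — {<0 0> <0 2> <1 2>}
PSO: 4 outcomes — {<0 0> <0 2> <1 0> <1 2>}
target <1 0> ∈ {PSO}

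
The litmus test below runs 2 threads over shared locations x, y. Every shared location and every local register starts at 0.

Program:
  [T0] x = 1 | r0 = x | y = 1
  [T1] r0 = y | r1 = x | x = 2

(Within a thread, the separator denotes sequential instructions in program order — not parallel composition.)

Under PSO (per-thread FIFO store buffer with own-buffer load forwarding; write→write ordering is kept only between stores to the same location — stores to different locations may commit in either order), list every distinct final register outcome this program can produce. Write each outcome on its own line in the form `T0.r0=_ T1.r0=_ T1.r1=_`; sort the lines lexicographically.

outcome vector order: (T0.r0,T1.r0,T1.r1)
|PSO outcomes| = 6

T0.r0=1 T1.r0=0 T1.r1=0
T0.r0=1 T1.r0=0 T1.r1=1
T0.r0=1 T1.r0=1 T1.r1=0
T0.r0=1 T1.r0=1 T1.r1=1
T0.r0=2 T1.r0=0 T1.r1=0
T0.r0=2 T1.r0=0 T1.r1=1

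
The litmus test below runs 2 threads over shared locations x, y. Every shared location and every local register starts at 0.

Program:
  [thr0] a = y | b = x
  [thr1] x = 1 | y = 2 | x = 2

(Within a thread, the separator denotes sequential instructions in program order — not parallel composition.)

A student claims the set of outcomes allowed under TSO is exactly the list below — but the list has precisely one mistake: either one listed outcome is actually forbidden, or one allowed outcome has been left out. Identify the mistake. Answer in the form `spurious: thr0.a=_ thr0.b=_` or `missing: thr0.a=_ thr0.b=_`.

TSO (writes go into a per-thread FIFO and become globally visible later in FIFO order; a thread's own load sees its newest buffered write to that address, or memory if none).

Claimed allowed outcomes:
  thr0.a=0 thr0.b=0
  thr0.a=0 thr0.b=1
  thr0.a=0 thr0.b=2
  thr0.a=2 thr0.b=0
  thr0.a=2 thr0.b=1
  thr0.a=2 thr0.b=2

spurious: thr0.a=2 thr0.b=0

outcome vector order: (thr0.a,thr0.b)
TSO: 5 outcomes — {0/0 0/1 0/2 2/1 2/2}
claimed∖TSO = {2/0}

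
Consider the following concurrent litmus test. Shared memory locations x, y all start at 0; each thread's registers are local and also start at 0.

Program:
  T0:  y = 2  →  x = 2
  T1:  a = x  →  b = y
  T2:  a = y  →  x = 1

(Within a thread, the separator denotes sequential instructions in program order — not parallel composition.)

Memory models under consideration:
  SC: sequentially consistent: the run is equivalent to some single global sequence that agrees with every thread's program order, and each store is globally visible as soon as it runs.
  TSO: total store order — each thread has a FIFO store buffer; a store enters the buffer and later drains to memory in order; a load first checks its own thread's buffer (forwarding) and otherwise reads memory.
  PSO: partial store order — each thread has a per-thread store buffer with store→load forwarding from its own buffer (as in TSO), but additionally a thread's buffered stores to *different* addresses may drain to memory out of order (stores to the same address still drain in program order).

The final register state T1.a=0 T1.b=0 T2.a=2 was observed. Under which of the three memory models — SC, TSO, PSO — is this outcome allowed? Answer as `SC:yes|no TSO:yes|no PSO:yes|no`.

SC:yes TSO:yes PSO:yes

outcome vector order: (T1.a,T1.b,T2.a)
SC (9): 000 002 020 022 100 120 122 220 222
TSO (9): 000 002 020 022 100 120 122 220 222
PSO (11): 000 002 020 022 100 120 122 200 202 220 222
target 002 ∈ {SC,TSO,PSO}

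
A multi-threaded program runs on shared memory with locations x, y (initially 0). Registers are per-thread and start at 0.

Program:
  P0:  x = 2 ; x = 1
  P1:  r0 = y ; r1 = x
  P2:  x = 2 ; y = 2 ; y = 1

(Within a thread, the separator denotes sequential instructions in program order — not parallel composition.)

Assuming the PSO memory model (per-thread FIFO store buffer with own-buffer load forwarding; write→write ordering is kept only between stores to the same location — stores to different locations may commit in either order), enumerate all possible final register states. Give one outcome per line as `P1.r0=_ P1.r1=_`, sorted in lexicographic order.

P1.r0=0 P1.r1=0
P1.r0=0 P1.r1=1
P1.r0=0 P1.r1=2
P1.r0=1 P1.r1=0
P1.r0=1 P1.r1=1
P1.r0=1 P1.r1=2
P1.r0=2 P1.r1=0
P1.r0=2 P1.r1=1
P1.r0=2 P1.r1=2

outcome vector order: (P1.r0,P1.r1)
|PSO outcomes| = 9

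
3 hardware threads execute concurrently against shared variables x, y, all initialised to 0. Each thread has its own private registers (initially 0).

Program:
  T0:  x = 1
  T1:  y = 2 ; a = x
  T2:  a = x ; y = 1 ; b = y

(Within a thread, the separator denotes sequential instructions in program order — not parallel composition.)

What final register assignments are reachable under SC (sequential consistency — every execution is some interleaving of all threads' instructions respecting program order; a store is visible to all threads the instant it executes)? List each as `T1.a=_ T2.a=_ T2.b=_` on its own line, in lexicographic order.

outcome vector order: (T1.a,T2.a,T2.b)
|SC outcomes| = 7

T1.a=0 T2.a=0 T2.b=1
T1.a=0 T2.a=0 T2.b=2
T1.a=0 T2.a=1 T2.b=1
T1.a=1 T2.a=0 T2.b=1
T1.a=1 T2.a=0 T2.b=2
T1.a=1 T2.a=1 T2.b=1
T1.a=1 T2.a=1 T2.b=2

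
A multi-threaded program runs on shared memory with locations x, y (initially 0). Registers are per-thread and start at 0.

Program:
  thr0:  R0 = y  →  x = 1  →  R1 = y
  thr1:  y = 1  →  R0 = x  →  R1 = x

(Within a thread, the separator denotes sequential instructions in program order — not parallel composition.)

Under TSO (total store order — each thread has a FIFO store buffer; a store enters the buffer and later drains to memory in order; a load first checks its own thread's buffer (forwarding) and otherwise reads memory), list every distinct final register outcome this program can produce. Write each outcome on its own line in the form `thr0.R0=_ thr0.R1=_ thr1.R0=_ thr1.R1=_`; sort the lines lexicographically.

thr0.R0=0 thr0.R1=0 thr1.R0=0 thr1.R1=0
thr0.R0=0 thr0.R1=0 thr1.R0=0 thr1.R1=1
thr0.R0=0 thr0.R1=0 thr1.R0=1 thr1.R1=1
thr0.R0=0 thr0.R1=1 thr1.R0=0 thr1.R1=0
thr0.R0=0 thr0.R1=1 thr1.R0=0 thr1.R1=1
thr0.R0=0 thr0.R1=1 thr1.R0=1 thr1.R1=1
thr0.R0=1 thr0.R1=1 thr1.R0=0 thr1.R1=0
thr0.R0=1 thr0.R1=1 thr1.R0=0 thr1.R1=1
thr0.R0=1 thr0.R1=1 thr1.R0=1 thr1.R1=1

outcome vector order: (thr0.R0,thr0.R1,thr1.R0,thr1.R1)
|TSO outcomes| = 9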